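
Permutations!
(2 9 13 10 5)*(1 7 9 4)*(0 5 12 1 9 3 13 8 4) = [5, 7, 0, 13, 9, 2, 6, 3, 4, 8, 12, 11, 1, 10] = (0 5 2)(1 7 3 13 10 12)(4 9 8)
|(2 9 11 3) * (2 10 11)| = |(2 9)(3 10 11)| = 6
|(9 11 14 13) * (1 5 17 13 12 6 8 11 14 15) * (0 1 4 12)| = |(0 1 5 17 13 9 14)(4 12 6 8 11 15)| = 42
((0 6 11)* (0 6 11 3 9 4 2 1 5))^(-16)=(0 6 9 2 5 11 3 4 1)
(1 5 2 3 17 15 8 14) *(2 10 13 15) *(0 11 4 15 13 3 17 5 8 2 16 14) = [11, 8, 17, 5, 15, 10, 6, 7, 0, 9, 3, 4, 12, 13, 1, 2, 14, 16] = (0 11 4 15 2 17 16 14 1 8)(3 5 10)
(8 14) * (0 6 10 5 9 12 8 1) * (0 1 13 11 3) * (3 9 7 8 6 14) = (0 14 13 11 9 12 6 10 5 7 8 3) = [14, 1, 2, 0, 4, 7, 10, 8, 3, 12, 5, 9, 6, 11, 13]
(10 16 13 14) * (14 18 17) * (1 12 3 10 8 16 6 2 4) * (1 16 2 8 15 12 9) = (1 9)(2 4 16 13 18 17 14 15 12 3 10 6 8) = [0, 9, 4, 10, 16, 5, 8, 7, 2, 1, 6, 11, 3, 18, 15, 12, 13, 14, 17]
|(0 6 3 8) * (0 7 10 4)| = |(0 6 3 8 7 10 4)| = 7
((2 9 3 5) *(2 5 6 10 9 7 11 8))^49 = ((2 7 11 8)(3 6 10 9))^49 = (2 7 11 8)(3 6 10 9)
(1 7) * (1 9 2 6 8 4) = (1 7 9 2 6 8 4) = [0, 7, 6, 3, 1, 5, 8, 9, 4, 2]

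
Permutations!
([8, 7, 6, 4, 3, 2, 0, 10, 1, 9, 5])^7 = [6, 8, 5, 4, 3, 10, 2, 1, 0, 9, 7]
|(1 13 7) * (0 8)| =6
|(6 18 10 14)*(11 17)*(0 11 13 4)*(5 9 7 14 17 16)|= |(0 11 16 5 9 7 14 6 18 10 17 13 4)|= 13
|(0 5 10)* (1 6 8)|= 3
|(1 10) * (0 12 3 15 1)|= 6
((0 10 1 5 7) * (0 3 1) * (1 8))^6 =(10)(1 5 7 3 8)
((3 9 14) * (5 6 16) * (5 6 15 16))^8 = (16)(3 14 9)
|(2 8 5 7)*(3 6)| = |(2 8 5 7)(3 6)| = 4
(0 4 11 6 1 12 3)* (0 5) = (0 4 11 6 1 12 3 5) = [4, 12, 2, 5, 11, 0, 1, 7, 8, 9, 10, 6, 3]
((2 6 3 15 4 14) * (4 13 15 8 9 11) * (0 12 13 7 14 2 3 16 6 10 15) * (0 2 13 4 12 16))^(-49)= (0 6 16)(2 13 4 12 11 9 8 3 14 7 15 10)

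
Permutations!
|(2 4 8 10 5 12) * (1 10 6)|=8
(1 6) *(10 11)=(1 6)(10 11)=[0, 6, 2, 3, 4, 5, 1, 7, 8, 9, 11, 10]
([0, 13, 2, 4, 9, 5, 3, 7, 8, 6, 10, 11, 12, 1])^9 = [0, 13, 2, 4, 9, 5, 3, 7, 8, 6, 10, 11, 12, 1]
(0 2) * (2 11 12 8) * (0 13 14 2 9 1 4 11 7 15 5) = (0 7 15 5)(1 4 11 12 8 9)(2 13 14) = [7, 4, 13, 3, 11, 0, 6, 15, 9, 1, 10, 12, 8, 14, 2, 5]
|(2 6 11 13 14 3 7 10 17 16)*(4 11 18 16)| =|(2 6 18 16)(3 7 10 17 4 11 13 14)| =8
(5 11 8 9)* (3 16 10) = (3 16 10)(5 11 8 9) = [0, 1, 2, 16, 4, 11, 6, 7, 9, 5, 3, 8, 12, 13, 14, 15, 10]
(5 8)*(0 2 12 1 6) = (0 2 12 1 6)(5 8) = [2, 6, 12, 3, 4, 8, 0, 7, 5, 9, 10, 11, 1]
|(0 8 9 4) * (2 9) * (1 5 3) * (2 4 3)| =|(0 8 4)(1 5 2 9 3)| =15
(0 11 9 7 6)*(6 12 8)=[11, 1, 2, 3, 4, 5, 0, 12, 6, 7, 10, 9, 8]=(0 11 9 7 12 8 6)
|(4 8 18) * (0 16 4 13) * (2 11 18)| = |(0 16 4 8 2 11 18 13)| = 8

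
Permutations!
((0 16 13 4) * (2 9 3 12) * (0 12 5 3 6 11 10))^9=(0 10 11 6 9 2 12 4 13 16)(3 5)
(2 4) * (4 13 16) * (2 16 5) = (2 13 5)(4 16) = [0, 1, 13, 3, 16, 2, 6, 7, 8, 9, 10, 11, 12, 5, 14, 15, 4]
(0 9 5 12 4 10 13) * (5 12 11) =(0 9 12 4 10 13)(5 11) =[9, 1, 2, 3, 10, 11, 6, 7, 8, 12, 13, 5, 4, 0]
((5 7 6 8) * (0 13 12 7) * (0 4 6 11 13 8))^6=(0 8 5 4 6)(7 13)(11 12)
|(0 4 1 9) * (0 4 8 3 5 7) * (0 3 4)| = |(0 8 4 1 9)(3 5 7)| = 15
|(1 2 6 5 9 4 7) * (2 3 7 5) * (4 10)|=12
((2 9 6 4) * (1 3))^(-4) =(9)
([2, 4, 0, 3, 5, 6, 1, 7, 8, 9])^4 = [0, 1, 2, 3, 4, 5, 6, 7, 8, 9]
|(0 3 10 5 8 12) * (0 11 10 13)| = 15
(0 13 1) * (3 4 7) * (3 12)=(0 13 1)(3 4 7 12)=[13, 0, 2, 4, 7, 5, 6, 12, 8, 9, 10, 11, 3, 1]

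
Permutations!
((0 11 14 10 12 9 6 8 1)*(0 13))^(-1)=(0 13 1 8 6 9 12 10 14 11)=((0 11 14 10 12 9 6 8 1 13))^(-1)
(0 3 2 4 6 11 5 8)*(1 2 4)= (0 3 4 6 11 5 8)(1 2)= [3, 2, 1, 4, 6, 8, 11, 7, 0, 9, 10, 5]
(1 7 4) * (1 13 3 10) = (1 7 4 13 3 10) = [0, 7, 2, 10, 13, 5, 6, 4, 8, 9, 1, 11, 12, 3]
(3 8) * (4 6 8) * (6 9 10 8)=[0, 1, 2, 4, 9, 5, 6, 7, 3, 10, 8]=(3 4 9 10 8)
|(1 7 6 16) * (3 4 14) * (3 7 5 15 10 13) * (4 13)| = |(1 5 15 10 4 14 7 6 16)(3 13)| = 18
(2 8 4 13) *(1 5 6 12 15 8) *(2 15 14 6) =(1 5 2)(4 13 15 8)(6 12 14) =[0, 5, 1, 3, 13, 2, 12, 7, 4, 9, 10, 11, 14, 15, 6, 8]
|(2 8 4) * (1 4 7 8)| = 6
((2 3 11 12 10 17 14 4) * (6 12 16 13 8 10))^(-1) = ((2 3 11 16 13 8 10 17 14 4)(6 12))^(-1) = (2 4 14 17 10 8 13 16 11 3)(6 12)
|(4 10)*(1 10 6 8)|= 5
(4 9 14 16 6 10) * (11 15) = [0, 1, 2, 3, 9, 5, 10, 7, 8, 14, 4, 15, 12, 13, 16, 11, 6] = (4 9 14 16 6 10)(11 15)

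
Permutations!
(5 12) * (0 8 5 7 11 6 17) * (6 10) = [8, 1, 2, 3, 4, 12, 17, 11, 5, 9, 6, 10, 7, 13, 14, 15, 16, 0] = (0 8 5 12 7 11 10 6 17)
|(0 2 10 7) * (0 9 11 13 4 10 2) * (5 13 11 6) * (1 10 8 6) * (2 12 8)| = |(1 10 7 9)(2 12 8 6 5 13 4)| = 28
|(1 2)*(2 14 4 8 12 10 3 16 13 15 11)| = |(1 14 4 8 12 10 3 16 13 15 11 2)| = 12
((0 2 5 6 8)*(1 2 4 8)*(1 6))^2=(0 8 4)(1 5 2)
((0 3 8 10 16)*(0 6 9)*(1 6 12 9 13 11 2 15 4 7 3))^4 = ((0 1 6 13 11 2 15 4 7 3 8 10 16 12 9))^4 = (0 11 7 16 1 2 3 12 6 15 8 9 13 4 10)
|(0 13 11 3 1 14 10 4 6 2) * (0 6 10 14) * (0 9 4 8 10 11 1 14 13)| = 14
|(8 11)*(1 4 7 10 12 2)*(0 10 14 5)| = 18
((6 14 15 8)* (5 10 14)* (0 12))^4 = (5 8 14)(6 15 10)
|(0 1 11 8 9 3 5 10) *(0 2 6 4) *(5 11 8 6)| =|(0 1 8 9 3 11 6 4)(2 5 10)| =24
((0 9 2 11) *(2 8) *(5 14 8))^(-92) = ((0 9 5 14 8 2 11))^(-92) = (0 11 2 8 14 5 9)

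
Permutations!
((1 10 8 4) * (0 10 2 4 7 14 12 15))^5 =((0 10 8 7 14 12 15)(1 2 4))^5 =(0 12 7 10 15 14 8)(1 4 2)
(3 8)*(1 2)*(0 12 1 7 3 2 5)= (0 12 1 5)(2 7 3 8)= [12, 5, 7, 8, 4, 0, 6, 3, 2, 9, 10, 11, 1]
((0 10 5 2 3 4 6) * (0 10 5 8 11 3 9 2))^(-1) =(0 5)(2 9)(3 11 8 10 6 4) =((0 5)(2 9)(3 4 6 10 8 11))^(-1)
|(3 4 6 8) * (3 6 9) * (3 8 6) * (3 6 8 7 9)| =2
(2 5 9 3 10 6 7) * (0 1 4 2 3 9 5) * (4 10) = (0 1 10 6 7 3 4 2) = [1, 10, 0, 4, 2, 5, 7, 3, 8, 9, 6]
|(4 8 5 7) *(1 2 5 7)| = |(1 2 5)(4 8 7)| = 3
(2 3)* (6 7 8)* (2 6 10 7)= (2 3 6)(7 8 10)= [0, 1, 3, 6, 4, 5, 2, 8, 10, 9, 7]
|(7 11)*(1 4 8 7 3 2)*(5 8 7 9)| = |(1 4 7 11 3 2)(5 8 9)| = 6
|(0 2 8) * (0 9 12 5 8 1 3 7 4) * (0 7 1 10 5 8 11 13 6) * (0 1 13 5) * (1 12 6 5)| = 60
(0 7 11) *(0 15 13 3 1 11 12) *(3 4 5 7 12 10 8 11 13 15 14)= (15)(0 12)(1 13 4 5 7 10 8 11 14 3)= [12, 13, 2, 1, 5, 7, 6, 10, 11, 9, 8, 14, 0, 4, 3, 15]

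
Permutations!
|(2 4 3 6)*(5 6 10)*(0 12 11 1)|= |(0 12 11 1)(2 4 3 10 5 6)|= 12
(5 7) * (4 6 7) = (4 6 7 5) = [0, 1, 2, 3, 6, 4, 7, 5]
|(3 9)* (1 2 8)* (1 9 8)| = 6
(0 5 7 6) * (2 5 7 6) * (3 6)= (0 7 2 5 3 6)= [7, 1, 5, 6, 4, 3, 0, 2]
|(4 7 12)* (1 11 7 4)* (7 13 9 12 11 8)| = 7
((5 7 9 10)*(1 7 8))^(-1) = ((1 7 9 10 5 8))^(-1) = (1 8 5 10 9 7)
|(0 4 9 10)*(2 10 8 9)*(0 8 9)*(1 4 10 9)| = 12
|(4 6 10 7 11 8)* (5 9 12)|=6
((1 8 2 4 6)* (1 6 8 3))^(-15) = (8)(1 3)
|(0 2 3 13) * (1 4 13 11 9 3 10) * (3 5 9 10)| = |(0 2 3 11 10 1 4 13)(5 9)| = 8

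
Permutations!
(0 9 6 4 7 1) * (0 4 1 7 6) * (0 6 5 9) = [0, 4, 2, 3, 5, 9, 1, 7, 8, 6] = (1 4 5 9 6)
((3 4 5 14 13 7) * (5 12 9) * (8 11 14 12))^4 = ((3 4 8 11 14 13 7)(5 12 9))^4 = (3 14 4 13 8 7 11)(5 12 9)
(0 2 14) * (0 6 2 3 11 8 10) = [3, 1, 14, 11, 4, 5, 2, 7, 10, 9, 0, 8, 12, 13, 6] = (0 3 11 8 10)(2 14 6)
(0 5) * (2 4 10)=(0 5)(2 4 10)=[5, 1, 4, 3, 10, 0, 6, 7, 8, 9, 2]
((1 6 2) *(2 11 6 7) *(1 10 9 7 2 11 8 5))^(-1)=((1 2 10 9 7 11 6 8 5))^(-1)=(1 5 8 6 11 7 9 10 2)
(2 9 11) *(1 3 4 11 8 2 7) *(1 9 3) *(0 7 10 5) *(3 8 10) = (0 7 9 10 5)(2 8)(3 4 11) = [7, 1, 8, 4, 11, 0, 6, 9, 2, 10, 5, 3]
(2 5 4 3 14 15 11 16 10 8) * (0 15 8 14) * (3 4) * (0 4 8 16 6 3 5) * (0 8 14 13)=(0 15 11 6 3 4 14 16 10 13)(2 8)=[15, 1, 8, 4, 14, 5, 3, 7, 2, 9, 13, 6, 12, 0, 16, 11, 10]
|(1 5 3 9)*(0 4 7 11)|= |(0 4 7 11)(1 5 3 9)|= 4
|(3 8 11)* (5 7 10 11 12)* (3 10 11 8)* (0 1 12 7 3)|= |(0 1 12 5 3)(7 11 10 8)|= 20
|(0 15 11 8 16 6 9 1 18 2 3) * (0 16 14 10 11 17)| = 84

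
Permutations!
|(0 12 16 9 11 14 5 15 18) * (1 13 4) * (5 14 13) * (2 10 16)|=|(0 12 2 10 16 9 11 13 4 1 5 15 18)|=13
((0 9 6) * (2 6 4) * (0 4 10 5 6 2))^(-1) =(0 4 6 5 10 9)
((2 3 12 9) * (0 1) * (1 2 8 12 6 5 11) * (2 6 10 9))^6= ((0 6 5 11 1)(2 3 10 9 8 12))^6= (12)(0 6 5 11 1)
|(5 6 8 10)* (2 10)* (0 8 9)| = |(0 8 2 10 5 6 9)| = 7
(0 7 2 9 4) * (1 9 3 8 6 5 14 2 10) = (0 7 10 1 9 4)(2 3 8 6 5 14) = [7, 9, 3, 8, 0, 14, 5, 10, 6, 4, 1, 11, 12, 13, 2]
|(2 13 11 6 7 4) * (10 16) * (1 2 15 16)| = 10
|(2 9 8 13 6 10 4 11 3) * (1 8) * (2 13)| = |(1 8 2 9)(3 13 6 10 4 11)| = 12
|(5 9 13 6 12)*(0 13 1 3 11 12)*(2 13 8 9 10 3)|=|(0 8 9 1 2 13 6)(3 11 12 5 10)|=35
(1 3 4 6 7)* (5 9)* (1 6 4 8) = (1 3 8)(5 9)(6 7) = [0, 3, 2, 8, 4, 9, 7, 6, 1, 5]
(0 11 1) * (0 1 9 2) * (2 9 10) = (0 11 10 2) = [11, 1, 0, 3, 4, 5, 6, 7, 8, 9, 2, 10]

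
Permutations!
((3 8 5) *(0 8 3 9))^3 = (0 9 5 8)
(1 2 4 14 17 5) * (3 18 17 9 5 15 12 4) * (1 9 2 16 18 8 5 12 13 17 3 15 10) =[0, 16, 15, 8, 14, 9, 6, 7, 5, 12, 1, 11, 4, 17, 2, 13, 18, 10, 3] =(1 16 18 3 8 5 9 12 4 14 2 15 13 17 10)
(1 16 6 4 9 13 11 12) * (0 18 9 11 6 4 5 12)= [18, 16, 2, 3, 11, 12, 5, 7, 8, 13, 10, 0, 1, 6, 14, 15, 4, 17, 9]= (0 18 9 13 6 5 12 1 16 4 11)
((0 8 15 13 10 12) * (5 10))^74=(0 5 8 10 15 12 13)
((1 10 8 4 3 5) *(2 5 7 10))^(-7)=(1 5 2)(3 8 7 4 10)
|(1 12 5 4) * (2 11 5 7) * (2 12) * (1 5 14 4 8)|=|(1 2 11 14 4 5 8)(7 12)|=14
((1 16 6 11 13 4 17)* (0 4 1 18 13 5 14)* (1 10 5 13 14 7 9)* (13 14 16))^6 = (0 11 16 17)(4 14 6 18)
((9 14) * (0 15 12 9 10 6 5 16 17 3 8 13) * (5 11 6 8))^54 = (0 8 14 12)(3 16)(5 17)(9 15 13 10)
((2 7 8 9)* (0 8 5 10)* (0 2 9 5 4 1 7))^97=(0 5 2 8 10)(1 7 4)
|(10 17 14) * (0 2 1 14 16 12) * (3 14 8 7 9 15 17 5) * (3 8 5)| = |(0 2 1 5 8 7 9 15 17 16 12)(3 14 10)| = 33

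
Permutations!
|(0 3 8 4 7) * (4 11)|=6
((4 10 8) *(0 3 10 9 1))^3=(0 8 1 10 9 3 4)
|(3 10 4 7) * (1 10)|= |(1 10 4 7 3)|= 5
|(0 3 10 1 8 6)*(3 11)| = |(0 11 3 10 1 8 6)| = 7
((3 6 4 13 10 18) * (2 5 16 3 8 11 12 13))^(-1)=(2 4 6 3 16 5)(8 18 10 13 12 11)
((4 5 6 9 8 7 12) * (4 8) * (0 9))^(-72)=((0 9 4 5 6)(7 12 8))^(-72)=(12)(0 5 9 6 4)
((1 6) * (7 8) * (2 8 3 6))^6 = ((1 2 8 7 3 6))^6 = (8)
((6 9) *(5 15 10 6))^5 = ((5 15 10 6 9))^5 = (15)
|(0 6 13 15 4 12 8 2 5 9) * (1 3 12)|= |(0 6 13 15 4 1 3 12 8 2 5 9)|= 12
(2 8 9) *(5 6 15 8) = [0, 1, 5, 3, 4, 6, 15, 7, 9, 2, 10, 11, 12, 13, 14, 8] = (2 5 6 15 8 9)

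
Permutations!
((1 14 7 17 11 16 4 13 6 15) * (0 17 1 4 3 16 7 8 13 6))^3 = ((0 17 11 7 1 14 8 13)(3 16)(4 6 15))^3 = (0 7 8 17 1 13 11 14)(3 16)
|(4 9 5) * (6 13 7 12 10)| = |(4 9 5)(6 13 7 12 10)| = 15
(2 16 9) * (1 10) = (1 10)(2 16 9) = [0, 10, 16, 3, 4, 5, 6, 7, 8, 2, 1, 11, 12, 13, 14, 15, 9]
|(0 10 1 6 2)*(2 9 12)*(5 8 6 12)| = 20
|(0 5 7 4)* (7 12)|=5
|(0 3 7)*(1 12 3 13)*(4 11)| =|(0 13 1 12 3 7)(4 11)| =6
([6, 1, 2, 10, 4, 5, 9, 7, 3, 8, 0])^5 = (0 10 3 8 9 6)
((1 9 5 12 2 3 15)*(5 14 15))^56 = (15)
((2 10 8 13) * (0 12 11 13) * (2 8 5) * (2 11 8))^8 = (0 8 12)(2 11 10 13 5) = ((0 12 8)(2 10 5 11 13))^8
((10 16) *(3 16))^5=((3 16 10))^5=(3 10 16)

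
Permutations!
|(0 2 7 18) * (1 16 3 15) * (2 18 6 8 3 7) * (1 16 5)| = |(0 18)(1 5)(3 15 16 7 6 8)| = 6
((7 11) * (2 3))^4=(11)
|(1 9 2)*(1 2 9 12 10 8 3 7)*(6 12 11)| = 8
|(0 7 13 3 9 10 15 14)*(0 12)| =9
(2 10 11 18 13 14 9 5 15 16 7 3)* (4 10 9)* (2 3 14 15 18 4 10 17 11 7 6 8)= (2 9 5 18 13 15 16 6 8)(4 17 11)(7 14 10)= [0, 1, 9, 3, 17, 18, 8, 14, 2, 5, 7, 4, 12, 15, 10, 16, 6, 11, 13]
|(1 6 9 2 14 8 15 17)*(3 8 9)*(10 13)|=6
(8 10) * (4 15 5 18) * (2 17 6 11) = (2 17 6 11)(4 15 5 18)(8 10) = [0, 1, 17, 3, 15, 18, 11, 7, 10, 9, 8, 2, 12, 13, 14, 5, 16, 6, 4]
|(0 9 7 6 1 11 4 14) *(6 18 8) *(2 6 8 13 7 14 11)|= 6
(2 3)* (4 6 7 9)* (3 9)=(2 9 4 6 7 3)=[0, 1, 9, 2, 6, 5, 7, 3, 8, 4]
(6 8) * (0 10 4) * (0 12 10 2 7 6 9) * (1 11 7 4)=(0 2 4 12 10 1 11 7 6 8 9)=[2, 11, 4, 3, 12, 5, 8, 6, 9, 0, 1, 7, 10]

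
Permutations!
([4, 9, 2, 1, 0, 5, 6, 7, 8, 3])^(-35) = [4, 9, 2, 1, 0, 5, 6, 7, 8, 3]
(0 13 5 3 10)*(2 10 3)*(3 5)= (0 13 3 5 2 10)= [13, 1, 10, 5, 4, 2, 6, 7, 8, 9, 0, 11, 12, 3]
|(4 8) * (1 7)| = 2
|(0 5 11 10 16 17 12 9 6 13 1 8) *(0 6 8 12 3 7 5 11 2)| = |(0 11 10 16 17 3 7 5 2)(1 12 9 8 6 13)| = 18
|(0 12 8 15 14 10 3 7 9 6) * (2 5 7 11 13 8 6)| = 84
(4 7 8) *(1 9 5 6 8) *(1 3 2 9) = [0, 1, 9, 2, 7, 6, 8, 3, 4, 5] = (2 9 5 6 8 4 7 3)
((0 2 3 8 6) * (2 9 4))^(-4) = (0 2 6 4 8 9 3)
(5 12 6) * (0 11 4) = (0 11 4)(5 12 6) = [11, 1, 2, 3, 0, 12, 5, 7, 8, 9, 10, 4, 6]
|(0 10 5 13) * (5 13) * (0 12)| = |(0 10 13 12)| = 4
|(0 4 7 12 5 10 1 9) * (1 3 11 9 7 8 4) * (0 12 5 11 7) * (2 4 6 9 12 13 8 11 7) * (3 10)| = 28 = |(0 1)(2 4 11 12 7 5 3)(6 9 13 8)|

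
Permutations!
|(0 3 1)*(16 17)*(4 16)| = 3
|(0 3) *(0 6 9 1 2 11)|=|(0 3 6 9 1 2 11)|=7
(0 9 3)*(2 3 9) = (9)(0 2 3) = [2, 1, 3, 0, 4, 5, 6, 7, 8, 9]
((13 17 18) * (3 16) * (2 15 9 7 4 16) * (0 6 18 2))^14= ((0 6 18 13 17 2 15 9 7 4 16 3))^14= (0 18 17 15 7 16)(2 9 4 3 6 13)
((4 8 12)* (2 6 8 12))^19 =((2 6 8)(4 12))^19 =(2 6 8)(4 12)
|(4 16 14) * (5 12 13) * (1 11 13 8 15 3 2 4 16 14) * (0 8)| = |(0 8 15 3 2 4 14 16 1 11 13 5 12)| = 13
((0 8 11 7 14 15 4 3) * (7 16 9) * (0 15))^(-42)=((0 8 11 16 9 7 14)(3 15 4))^(-42)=(16)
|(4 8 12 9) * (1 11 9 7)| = |(1 11 9 4 8 12 7)| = 7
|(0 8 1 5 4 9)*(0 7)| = 7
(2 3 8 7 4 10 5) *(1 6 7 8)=(1 6 7 4 10 5 2 3)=[0, 6, 3, 1, 10, 2, 7, 4, 8, 9, 5]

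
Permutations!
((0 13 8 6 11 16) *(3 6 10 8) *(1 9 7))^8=(0 3 11)(1 7 9)(6 16 13)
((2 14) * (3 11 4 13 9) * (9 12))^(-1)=(2 14)(3 9 12 13 4 11)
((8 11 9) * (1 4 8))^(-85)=(11)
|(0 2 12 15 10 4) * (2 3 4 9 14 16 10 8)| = 12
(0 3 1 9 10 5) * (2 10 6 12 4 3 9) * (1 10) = (0 9 6 12 4 3 10 5)(1 2) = [9, 2, 1, 10, 3, 0, 12, 7, 8, 6, 5, 11, 4]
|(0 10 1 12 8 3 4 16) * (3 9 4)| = |(0 10 1 12 8 9 4 16)| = 8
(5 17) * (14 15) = (5 17)(14 15) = [0, 1, 2, 3, 4, 17, 6, 7, 8, 9, 10, 11, 12, 13, 15, 14, 16, 5]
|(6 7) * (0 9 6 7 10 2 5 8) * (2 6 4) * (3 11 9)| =8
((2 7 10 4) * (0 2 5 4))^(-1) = (0 10 7 2)(4 5)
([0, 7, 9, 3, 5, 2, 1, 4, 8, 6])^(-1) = (1 6 9 2 5 4 7)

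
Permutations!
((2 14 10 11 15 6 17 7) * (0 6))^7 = (0 11 14 7 6 15 10 2 17) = ((0 6 17 7 2 14 10 11 15))^7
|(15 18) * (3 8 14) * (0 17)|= |(0 17)(3 8 14)(15 18)|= 6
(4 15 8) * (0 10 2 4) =(0 10 2 4 15 8) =[10, 1, 4, 3, 15, 5, 6, 7, 0, 9, 2, 11, 12, 13, 14, 8]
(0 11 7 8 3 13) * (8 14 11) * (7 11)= (0 8 3 13)(7 14)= [8, 1, 2, 13, 4, 5, 6, 14, 3, 9, 10, 11, 12, 0, 7]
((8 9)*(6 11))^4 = (11)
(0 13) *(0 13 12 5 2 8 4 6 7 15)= (0 12 5 2 8 4 6 7 15)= [12, 1, 8, 3, 6, 2, 7, 15, 4, 9, 10, 11, 5, 13, 14, 0]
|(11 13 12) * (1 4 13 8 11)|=4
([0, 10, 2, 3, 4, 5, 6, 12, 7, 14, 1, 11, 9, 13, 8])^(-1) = (1 10)(7 8 14 9 12)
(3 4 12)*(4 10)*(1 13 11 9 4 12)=(1 13 11 9 4)(3 10 12)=[0, 13, 2, 10, 1, 5, 6, 7, 8, 4, 12, 9, 3, 11]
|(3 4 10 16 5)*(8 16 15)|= 7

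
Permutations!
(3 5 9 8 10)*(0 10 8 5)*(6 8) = (0 10 3)(5 9)(6 8) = [10, 1, 2, 0, 4, 9, 8, 7, 6, 5, 3]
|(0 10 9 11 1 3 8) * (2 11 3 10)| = 8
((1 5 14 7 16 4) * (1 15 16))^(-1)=(1 7 14 5)(4 16 15)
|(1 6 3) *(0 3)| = 4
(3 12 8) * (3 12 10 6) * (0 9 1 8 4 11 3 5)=(0 9 1 8 12 4 11 3 10 6 5)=[9, 8, 2, 10, 11, 0, 5, 7, 12, 1, 6, 3, 4]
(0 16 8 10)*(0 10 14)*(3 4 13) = (0 16 8 14)(3 4 13) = [16, 1, 2, 4, 13, 5, 6, 7, 14, 9, 10, 11, 12, 3, 0, 15, 8]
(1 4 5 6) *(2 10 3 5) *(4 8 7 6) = [0, 8, 10, 5, 2, 4, 1, 6, 7, 9, 3] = (1 8 7 6)(2 10 3 5 4)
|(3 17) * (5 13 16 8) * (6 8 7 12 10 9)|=|(3 17)(5 13 16 7 12 10 9 6 8)|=18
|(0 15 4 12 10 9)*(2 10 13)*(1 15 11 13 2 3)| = 11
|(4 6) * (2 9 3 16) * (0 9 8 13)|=14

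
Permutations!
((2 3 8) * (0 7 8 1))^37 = (0 7 8 2 3 1)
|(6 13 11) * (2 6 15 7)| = |(2 6 13 11 15 7)| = 6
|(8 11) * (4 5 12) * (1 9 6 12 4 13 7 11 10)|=18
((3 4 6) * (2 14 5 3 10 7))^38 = ((2 14 5 3 4 6 10 7))^38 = (2 10 4 5)(3 14 7 6)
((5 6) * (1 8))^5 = ((1 8)(5 6))^5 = (1 8)(5 6)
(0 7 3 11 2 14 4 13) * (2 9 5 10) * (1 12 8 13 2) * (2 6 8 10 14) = (0 7 3 11 9 5 14 4 6 8 13)(1 12 10) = [7, 12, 2, 11, 6, 14, 8, 3, 13, 5, 1, 9, 10, 0, 4]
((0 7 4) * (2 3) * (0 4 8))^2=(0 8 7)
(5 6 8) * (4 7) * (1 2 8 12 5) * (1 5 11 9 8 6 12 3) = (1 2 6 3)(4 7)(5 12 11 9 8) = [0, 2, 6, 1, 7, 12, 3, 4, 5, 8, 10, 9, 11]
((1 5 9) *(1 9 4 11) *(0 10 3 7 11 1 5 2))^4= (0 11 2 7 1 3 4 10 5)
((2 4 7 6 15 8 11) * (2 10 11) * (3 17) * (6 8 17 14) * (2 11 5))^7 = ((2 4 7 8 11 10 5)(3 14 6 15 17))^7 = (3 6 17 14 15)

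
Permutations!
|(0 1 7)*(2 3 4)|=|(0 1 7)(2 3 4)|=3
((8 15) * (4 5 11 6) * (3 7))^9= (3 7)(4 5 11 6)(8 15)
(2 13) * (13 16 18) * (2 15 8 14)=(2 16 18 13 15 8 14)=[0, 1, 16, 3, 4, 5, 6, 7, 14, 9, 10, 11, 12, 15, 2, 8, 18, 17, 13]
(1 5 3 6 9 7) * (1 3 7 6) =(1 5 7 3)(6 9) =[0, 5, 2, 1, 4, 7, 9, 3, 8, 6]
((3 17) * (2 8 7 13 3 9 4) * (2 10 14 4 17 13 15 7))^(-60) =(17)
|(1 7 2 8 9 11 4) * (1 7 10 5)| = 6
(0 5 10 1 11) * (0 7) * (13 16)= [5, 11, 2, 3, 4, 10, 6, 0, 8, 9, 1, 7, 12, 16, 14, 15, 13]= (0 5 10 1 11 7)(13 16)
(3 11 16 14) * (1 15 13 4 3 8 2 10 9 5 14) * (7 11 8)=(1 15 13 4 3 8 2 10 9 5 14 7 11 16)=[0, 15, 10, 8, 3, 14, 6, 11, 2, 5, 9, 16, 12, 4, 7, 13, 1]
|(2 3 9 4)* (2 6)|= 5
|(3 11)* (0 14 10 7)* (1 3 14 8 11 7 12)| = 9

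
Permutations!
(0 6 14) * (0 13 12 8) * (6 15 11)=(0 15 11 6 14 13 12 8)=[15, 1, 2, 3, 4, 5, 14, 7, 0, 9, 10, 6, 8, 12, 13, 11]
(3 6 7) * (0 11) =(0 11)(3 6 7) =[11, 1, 2, 6, 4, 5, 7, 3, 8, 9, 10, 0]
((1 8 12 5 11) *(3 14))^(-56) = ((1 8 12 5 11)(3 14))^(-56) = (14)(1 11 5 12 8)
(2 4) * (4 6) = (2 6 4) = [0, 1, 6, 3, 2, 5, 4]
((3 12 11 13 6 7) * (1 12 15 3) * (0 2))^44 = (15)(1 11 6)(7 12 13)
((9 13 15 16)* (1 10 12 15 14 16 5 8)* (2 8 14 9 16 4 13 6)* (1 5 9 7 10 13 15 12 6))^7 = ((16)(1 13 7 10 6 2 8 5 14 4 15 9))^7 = (16)(1 5 7 4 6 9 8 13 14 10 15 2)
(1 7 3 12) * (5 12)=(1 7 3 5 12)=[0, 7, 2, 5, 4, 12, 6, 3, 8, 9, 10, 11, 1]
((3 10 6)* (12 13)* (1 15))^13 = (1 15)(3 10 6)(12 13)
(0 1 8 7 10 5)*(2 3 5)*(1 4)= (0 4 1 8 7 10 2 3 5)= [4, 8, 3, 5, 1, 0, 6, 10, 7, 9, 2]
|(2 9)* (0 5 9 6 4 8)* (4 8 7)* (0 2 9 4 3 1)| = |(9)(0 5 4 7 3 1)(2 6 8)| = 6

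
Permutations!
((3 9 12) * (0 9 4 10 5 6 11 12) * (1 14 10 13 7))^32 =((0 9)(1 14 10 5 6 11 12 3 4 13 7))^32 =(1 7 13 4 3 12 11 6 5 10 14)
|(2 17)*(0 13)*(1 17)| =|(0 13)(1 17 2)| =6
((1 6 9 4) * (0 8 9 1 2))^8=((0 8 9 4 2)(1 6))^8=(0 4 8 2 9)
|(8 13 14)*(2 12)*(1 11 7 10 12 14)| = 9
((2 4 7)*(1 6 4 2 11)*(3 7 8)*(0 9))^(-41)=((0 9)(1 6 4 8 3 7 11))^(-41)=(0 9)(1 6 4 8 3 7 11)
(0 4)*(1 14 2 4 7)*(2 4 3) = (0 7 1 14 4)(2 3) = [7, 14, 3, 2, 0, 5, 6, 1, 8, 9, 10, 11, 12, 13, 4]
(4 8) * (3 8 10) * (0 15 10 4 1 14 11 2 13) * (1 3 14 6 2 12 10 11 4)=[15, 6, 13, 8, 1, 5, 2, 7, 3, 9, 14, 12, 10, 0, 4, 11]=(0 15 11 12 10 14 4 1 6 2 13)(3 8)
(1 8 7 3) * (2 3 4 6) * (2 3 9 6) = [0, 8, 9, 1, 2, 5, 3, 4, 7, 6] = (1 8 7 4 2 9 6 3)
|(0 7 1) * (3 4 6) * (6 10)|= |(0 7 1)(3 4 10 6)|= 12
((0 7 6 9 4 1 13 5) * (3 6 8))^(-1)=((0 7 8 3 6 9 4 1 13 5))^(-1)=(0 5 13 1 4 9 6 3 8 7)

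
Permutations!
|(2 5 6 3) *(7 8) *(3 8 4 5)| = 10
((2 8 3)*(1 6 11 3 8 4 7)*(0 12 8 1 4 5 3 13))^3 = (0 1 13 8 11 12 6)(4 7)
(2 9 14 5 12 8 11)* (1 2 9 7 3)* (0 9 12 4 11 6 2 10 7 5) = (0 9 14)(1 10 7 3)(2 5 4 11 12 8 6) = [9, 10, 5, 1, 11, 4, 2, 3, 6, 14, 7, 12, 8, 13, 0]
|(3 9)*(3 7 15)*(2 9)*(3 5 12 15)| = |(2 9 7 3)(5 12 15)| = 12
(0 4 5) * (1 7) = (0 4 5)(1 7) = [4, 7, 2, 3, 5, 0, 6, 1]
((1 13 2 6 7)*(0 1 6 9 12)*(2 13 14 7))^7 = (0 12 9 2 6 7 14 1)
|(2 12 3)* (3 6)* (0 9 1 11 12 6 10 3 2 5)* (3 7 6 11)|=30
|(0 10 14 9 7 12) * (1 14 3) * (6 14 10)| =|(0 6 14 9 7 12)(1 10 3)| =6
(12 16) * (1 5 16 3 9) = [0, 5, 2, 9, 4, 16, 6, 7, 8, 1, 10, 11, 3, 13, 14, 15, 12] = (1 5 16 12 3 9)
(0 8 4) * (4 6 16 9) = [8, 1, 2, 3, 0, 5, 16, 7, 6, 4, 10, 11, 12, 13, 14, 15, 9] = (0 8 6 16 9 4)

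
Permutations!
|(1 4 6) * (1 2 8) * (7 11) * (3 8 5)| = |(1 4 6 2 5 3 8)(7 11)| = 14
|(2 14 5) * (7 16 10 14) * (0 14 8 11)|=9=|(0 14 5 2 7 16 10 8 11)|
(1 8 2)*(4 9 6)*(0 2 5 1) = (0 2)(1 8 5)(4 9 6) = [2, 8, 0, 3, 9, 1, 4, 7, 5, 6]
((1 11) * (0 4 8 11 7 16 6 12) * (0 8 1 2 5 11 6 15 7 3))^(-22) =((0 4 1 3)(2 5 11)(6 12 8)(7 16 15))^(-22) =(0 1)(2 11 5)(3 4)(6 8 12)(7 15 16)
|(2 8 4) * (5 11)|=|(2 8 4)(5 11)|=6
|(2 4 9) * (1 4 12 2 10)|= 4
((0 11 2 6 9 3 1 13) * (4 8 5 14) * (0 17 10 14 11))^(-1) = ((1 13 17 10 14 4 8 5 11 2 6 9 3))^(-1) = (1 3 9 6 2 11 5 8 4 14 10 17 13)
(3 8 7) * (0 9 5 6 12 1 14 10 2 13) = [9, 14, 13, 8, 4, 6, 12, 3, 7, 5, 2, 11, 1, 0, 10] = (0 9 5 6 12 1 14 10 2 13)(3 8 7)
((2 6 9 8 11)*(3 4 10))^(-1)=(2 11 8 9 6)(3 10 4)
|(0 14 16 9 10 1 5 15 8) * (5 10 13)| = |(0 14 16 9 13 5 15 8)(1 10)| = 8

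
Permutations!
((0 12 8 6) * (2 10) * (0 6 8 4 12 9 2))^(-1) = (0 10 2 9)(4 12)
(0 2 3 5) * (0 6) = (0 2 3 5 6) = [2, 1, 3, 5, 4, 6, 0]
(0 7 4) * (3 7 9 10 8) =[9, 1, 2, 7, 0, 5, 6, 4, 3, 10, 8] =(0 9 10 8 3 7 4)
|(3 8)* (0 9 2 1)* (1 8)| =6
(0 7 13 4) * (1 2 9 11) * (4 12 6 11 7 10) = (0 10 4)(1 2 9 7 13 12 6 11) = [10, 2, 9, 3, 0, 5, 11, 13, 8, 7, 4, 1, 6, 12]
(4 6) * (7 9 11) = (4 6)(7 9 11) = [0, 1, 2, 3, 6, 5, 4, 9, 8, 11, 10, 7]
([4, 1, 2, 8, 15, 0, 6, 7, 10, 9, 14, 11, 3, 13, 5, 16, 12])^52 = [15, 1, 2, 10, 16, 4, 6, 7, 14, 9, 5, 11, 8, 13, 0, 12, 3]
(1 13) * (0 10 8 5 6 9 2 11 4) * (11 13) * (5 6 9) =[10, 11, 13, 3, 0, 9, 5, 7, 6, 2, 8, 4, 12, 1] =(0 10 8 6 5 9 2 13 1 11 4)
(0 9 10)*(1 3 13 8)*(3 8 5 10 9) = (0 3 13 5 10)(1 8) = [3, 8, 2, 13, 4, 10, 6, 7, 1, 9, 0, 11, 12, 5]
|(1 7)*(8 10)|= 2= |(1 7)(8 10)|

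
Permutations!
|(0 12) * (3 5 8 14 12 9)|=7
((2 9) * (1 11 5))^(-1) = ((1 11 5)(2 9))^(-1) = (1 5 11)(2 9)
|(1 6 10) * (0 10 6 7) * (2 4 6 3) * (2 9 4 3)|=20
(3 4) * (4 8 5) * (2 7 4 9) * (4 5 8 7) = (2 4 3 7 5 9) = [0, 1, 4, 7, 3, 9, 6, 5, 8, 2]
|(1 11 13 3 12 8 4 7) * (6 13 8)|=20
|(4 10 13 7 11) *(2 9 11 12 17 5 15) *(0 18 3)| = 33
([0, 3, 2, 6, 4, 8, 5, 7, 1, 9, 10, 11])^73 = [0, 5, 2, 8, 4, 3, 1, 7, 6, 9, 10, 11]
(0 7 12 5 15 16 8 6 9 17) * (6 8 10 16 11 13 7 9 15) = [9, 1, 2, 3, 4, 6, 15, 12, 8, 17, 16, 13, 5, 7, 14, 11, 10, 0] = (0 9 17)(5 6 15 11 13 7 12)(10 16)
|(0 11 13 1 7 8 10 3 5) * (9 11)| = |(0 9 11 13 1 7 8 10 3 5)| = 10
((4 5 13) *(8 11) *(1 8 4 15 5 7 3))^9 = (15)(1 4)(3 11)(7 8)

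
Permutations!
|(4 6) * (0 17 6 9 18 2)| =|(0 17 6 4 9 18 2)| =7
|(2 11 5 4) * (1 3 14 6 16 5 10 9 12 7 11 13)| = 45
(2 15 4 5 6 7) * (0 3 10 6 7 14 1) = (0 3 10 6 14 1)(2 15 4 5 7) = [3, 0, 15, 10, 5, 7, 14, 2, 8, 9, 6, 11, 12, 13, 1, 4]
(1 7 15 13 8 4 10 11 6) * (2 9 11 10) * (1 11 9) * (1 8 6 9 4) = (1 7 15 13 6 11 9 4 2 8) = [0, 7, 8, 3, 2, 5, 11, 15, 1, 4, 10, 9, 12, 6, 14, 13]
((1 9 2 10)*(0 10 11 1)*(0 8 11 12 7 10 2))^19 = (0 2 12 7 10 8 11 1 9)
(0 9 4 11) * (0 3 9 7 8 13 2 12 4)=[7, 1, 12, 9, 11, 5, 6, 8, 13, 0, 10, 3, 4, 2]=(0 7 8 13 2 12 4 11 3 9)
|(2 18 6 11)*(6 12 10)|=|(2 18 12 10 6 11)|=6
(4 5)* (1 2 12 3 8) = (1 2 12 3 8)(4 5) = [0, 2, 12, 8, 5, 4, 6, 7, 1, 9, 10, 11, 3]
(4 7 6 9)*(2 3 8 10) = (2 3 8 10)(4 7 6 9) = [0, 1, 3, 8, 7, 5, 9, 6, 10, 4, 2]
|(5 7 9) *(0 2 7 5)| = |(0 2 7 9)| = 4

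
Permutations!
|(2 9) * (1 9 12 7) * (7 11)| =|(1 9 2 12 11 7)| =6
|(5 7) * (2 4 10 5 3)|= |(2 4 10 5 7 3)|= 6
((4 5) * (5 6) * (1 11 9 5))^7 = ((1 11 9 5 4 6))^7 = (1 11 9 5 4 6)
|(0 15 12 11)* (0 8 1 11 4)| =12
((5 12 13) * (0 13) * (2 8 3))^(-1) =(0 12 5 13)(2 3 8)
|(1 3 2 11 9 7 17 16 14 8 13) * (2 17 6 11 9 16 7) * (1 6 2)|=|(1 3 17 7 2 9)(6 11 16 14 8 13)|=6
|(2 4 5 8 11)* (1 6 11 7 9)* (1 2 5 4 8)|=|(1 6 11 5)(2 8 7 9)|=4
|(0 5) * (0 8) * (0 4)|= 4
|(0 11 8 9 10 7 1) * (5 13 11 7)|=6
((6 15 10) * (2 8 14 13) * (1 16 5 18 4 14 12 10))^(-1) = (1 15 6 10 12 8 2 13 14 4 18 5 16)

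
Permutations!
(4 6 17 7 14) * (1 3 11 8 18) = (1 3 11 8 18)(4 6 17 7 14) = [0, 3, 2, 11, 6, 5, 17, 14, 18, 9, 10, 8, 12, 13, 4, 15, 16, 7, 1]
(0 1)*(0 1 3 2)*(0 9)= (0 3 2 9)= [3, 1, 9, 2, 4, 5, 6, 7, 8, 0]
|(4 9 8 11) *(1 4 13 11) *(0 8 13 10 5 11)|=|(0 8 1 4 9 13)(5 11 10)|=6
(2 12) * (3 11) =(2 12)(3 11) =[0, 1, 12, 11, 4, 5, 6, 7, 8, 9, 10, 3, 2]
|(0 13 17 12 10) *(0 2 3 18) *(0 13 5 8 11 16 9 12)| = 13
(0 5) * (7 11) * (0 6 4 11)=(0 5 6 4 11 7)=[5, 1, 2, 3, 11, 6, 4, 0, 8, 9, 10, 7]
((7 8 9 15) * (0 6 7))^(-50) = (0 9 7)(6 15 8) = ((0 6 7 8 9 15))^(-50)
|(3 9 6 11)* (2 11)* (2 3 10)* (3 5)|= 12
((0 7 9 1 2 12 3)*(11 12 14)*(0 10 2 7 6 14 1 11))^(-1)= (0 14 6)(1 2 10 3 12 11 9 7)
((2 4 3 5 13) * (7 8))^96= (2 4 3 5 13)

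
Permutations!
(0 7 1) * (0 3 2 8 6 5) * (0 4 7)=(1 3 2 8 6 5 4 7)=[0, 3, 8, 2, 7, 4, 5, 1, 6]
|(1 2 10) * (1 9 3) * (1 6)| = 6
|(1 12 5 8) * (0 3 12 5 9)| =|(0 3 12 9)(1 5 8)| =12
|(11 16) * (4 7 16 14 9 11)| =3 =|(4 7 16)(9 11 14)|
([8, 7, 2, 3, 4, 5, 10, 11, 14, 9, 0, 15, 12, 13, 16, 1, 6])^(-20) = [6, 1, 2, 3, 4, 5, 14, 7, 10, 9, 16, 11, 12, 13, 0, 15, 8]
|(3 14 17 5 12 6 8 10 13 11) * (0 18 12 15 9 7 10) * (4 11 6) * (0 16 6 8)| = 17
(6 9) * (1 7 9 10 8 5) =[0, 7, 2, 3, 4, 1, 10, 9, 5, 6, 8] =(1 7 9 6 10 8 5)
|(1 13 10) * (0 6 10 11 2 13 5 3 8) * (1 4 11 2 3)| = 14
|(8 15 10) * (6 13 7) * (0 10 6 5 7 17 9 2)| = 18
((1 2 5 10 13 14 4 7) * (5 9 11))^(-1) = (1 7 4 14 13 10 5 11 9 2)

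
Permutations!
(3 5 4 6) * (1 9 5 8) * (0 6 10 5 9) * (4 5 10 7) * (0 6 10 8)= (0 10 8 1 6 3)(4 7)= [10, 6, 2, 0, 7, 5, 3, 4, 1, 9, 8]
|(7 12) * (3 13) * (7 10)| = |(3 13)(7 12 10)| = 6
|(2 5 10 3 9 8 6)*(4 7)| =14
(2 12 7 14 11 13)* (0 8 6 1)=(0 8 6 1)(2 12 7 14 11 13)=[8, 0, 12, 3, 4, 5, 1, 14, 6, 9, 10, 13, 7, 2, 11]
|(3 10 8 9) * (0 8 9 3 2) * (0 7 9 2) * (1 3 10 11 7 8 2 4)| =10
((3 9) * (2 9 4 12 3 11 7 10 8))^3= (12)(2 7)(8 11)(9 10)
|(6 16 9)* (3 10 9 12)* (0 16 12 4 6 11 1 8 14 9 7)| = |(0 16 4 6 12 3 10 7)(1 8 14 9 11)| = 40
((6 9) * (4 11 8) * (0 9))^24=(11)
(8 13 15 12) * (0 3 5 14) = (0 3 5 14)(8 13 15 12) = [3, 1, 2, 5, 4, 14, 6, 7, 13, 9, 10, 11, 8, 15, 0, 12]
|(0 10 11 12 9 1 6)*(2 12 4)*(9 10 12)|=|(0 12 10 11 4 2 9 1 6)|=9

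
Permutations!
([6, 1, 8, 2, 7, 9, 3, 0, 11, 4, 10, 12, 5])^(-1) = [7, 1, 3, 6, 9, 12, 0, 4, 2, 5, 10, 8, 11]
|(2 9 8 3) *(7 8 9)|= |(9)(2 7 8 3)|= 4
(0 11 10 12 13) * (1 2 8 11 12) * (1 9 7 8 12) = (0 1 2 12 13)(7 8 11 10 9) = [1, 2, 12, 3, 4, 5, 6, 8, 11, 7, 9, 10, 13, 0]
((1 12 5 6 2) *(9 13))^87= (1 5 2 12 6)(9 13)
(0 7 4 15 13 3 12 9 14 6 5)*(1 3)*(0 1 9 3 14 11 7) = (1 14 6 5)(3 12)(4 15 13 9 11 7) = [0, 14, 2, 12, 15, 1, 5, 4, 8, 11, 10, 7, 3, 9, 6, 13]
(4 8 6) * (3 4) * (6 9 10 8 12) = (3 4 12 6)(8 9 10) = [0, 1, 2, 4, 12, 5, 3, 7, 9, 10, 8, 11, 6]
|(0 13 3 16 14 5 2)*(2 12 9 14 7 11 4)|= 8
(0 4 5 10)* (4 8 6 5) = (0 8 6 5 10) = [8, 1, 2, 3, 4, 10, 5, 7, 6, 9, 0]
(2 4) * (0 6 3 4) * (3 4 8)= [6, 1, 0, 8, 2, 5, 4, 7, 3]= (0 6 4 2)(3 8)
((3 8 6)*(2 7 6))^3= (2 3 7 8 6)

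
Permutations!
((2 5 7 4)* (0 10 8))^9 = ((0 10 8)(2 5 7 4))^9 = (10)(2 5 7 4)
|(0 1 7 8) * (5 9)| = |(0 1 7 8)(5 9)| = 4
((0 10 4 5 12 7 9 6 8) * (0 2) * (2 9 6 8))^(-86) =(0 4 12 6)(2 10 5 7)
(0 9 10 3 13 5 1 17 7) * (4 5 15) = [9, 17, 2, 13, 5, 1, 6, 0, 8, 10, 3, 11, 12, 15, 14, 4, 16, 7] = (0 9 10 3 13 15 4 5 1 17 7)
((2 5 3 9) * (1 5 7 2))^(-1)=(1 9 3 5)(2 7)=((1 5 3 9)(2 7))^(-1)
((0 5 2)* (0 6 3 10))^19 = ((0 5 2 6 3 10))^19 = (0 5 2 6 3 10)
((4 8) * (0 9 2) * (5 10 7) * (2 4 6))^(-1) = ((0 9 4 8 6 2)(5 10 7))^(-1) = (0 2 6 8 4 9)(5 7 10)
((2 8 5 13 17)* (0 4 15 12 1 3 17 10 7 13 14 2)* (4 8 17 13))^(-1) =((0 8 5 14 2 17)(1 3 13 10 7 4 15 12))^(-1) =(0 17 2 14 5 8)(1 12 15 4 7 10 13 3)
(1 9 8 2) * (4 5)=(1 9 8 2)(4 5)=[0, 9, 1, 3, 5, 4, 6, 7, 2, 8]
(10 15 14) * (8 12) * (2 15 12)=[0, 1, 15, 3, 4, 5, 6, 7, 2, 9, 12, 11, 8, 13, 10, 14]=(2 15 14 10 12 8)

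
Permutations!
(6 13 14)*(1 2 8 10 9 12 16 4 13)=(1 2 8 10 9 12 16 4 13 14 6)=[0, 2, 8, 3, 13, 5, 1, 7, 10, 12, 9, 11, 16, 14, 6, 15, 4]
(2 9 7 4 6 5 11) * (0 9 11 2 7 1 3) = (0 9 1 3)(2 11 7 4 6 5) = [9, 3, 11, 0, 6, 2, 5, 4, 8, 1, 10, 7]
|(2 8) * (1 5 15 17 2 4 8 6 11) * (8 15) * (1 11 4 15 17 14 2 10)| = |(1 5 8 15 14 2 6 4 17 10)| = 10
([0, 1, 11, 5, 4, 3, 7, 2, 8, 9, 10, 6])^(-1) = (2 7 6 11)(3 5)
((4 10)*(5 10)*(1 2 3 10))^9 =(1 10)(2 4)(3 5)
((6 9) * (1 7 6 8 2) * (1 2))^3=((1 7 6 9 8))^3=(1 9 7 8 6)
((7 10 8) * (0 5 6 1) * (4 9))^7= ((0 5 6 1)(4 9)(7 10 8))^7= (0 1 6 5)(4 9)(7 10 8)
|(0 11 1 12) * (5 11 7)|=|(0 7 5 11 1 12)|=6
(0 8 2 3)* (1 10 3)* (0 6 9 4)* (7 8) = (0 7 8 2 1 10 3 6 9 4) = [7, 10, 1, 6, 0, 5, 9, 8, 2, 4, 3]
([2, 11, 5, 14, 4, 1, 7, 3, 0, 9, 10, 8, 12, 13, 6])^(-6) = (3 6)(7 14)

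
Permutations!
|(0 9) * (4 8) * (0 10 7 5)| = 10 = |(0 9 10 7 5)(4 8)|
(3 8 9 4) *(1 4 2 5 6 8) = (1 4 3)(2 5 6 8 9) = [0, 4, 5, 1, 3, 6, 8, 7, 9, 2]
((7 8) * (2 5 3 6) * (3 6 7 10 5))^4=((2 3 7 8 10 5 6))^4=(2 10 3 5 7 6 8)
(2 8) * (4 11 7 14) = (2 8)(4 11 7 14) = [0, 1, 8, 3, 11, 5, 6, 14, 2, 9, 10, 7, 12, 13, 4]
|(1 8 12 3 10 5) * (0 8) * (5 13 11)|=|(0 8 12 3 10 13 11 5 1)|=9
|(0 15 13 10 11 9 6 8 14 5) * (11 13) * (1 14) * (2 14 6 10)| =9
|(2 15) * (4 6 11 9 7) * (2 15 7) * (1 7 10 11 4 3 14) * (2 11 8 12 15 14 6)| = 22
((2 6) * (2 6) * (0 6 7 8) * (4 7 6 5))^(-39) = (0 5 4 7 8)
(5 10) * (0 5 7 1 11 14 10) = [5, 11, 2, 3, 4, 0, 6, 1, 8, 9, 7, 14, 12, 13, 10] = (0 5)(1 11 14 10 7)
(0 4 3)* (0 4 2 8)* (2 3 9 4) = (0 3 2 8)(4 9) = [3, 1, 8, 2, 9, 5, 6, 7, 0, 4]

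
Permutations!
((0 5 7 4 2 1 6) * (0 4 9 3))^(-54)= ((0 5 7 9 3)(1 6 4 2))^(-54)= (0 5 7 9 3)(1 4)(2 6)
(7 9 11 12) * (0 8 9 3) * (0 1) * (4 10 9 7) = (0 8 7 3 1)(4 10 9 11 12) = [8, 0, 2, 1, 10, 5, 6, 3, 7, 11, 9, 12, 4]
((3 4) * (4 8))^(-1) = ((3 8 4))^(-1) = (3 4 8)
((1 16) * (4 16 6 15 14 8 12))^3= ((1 6 15 14 8 12 4 16))^3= (1 14 4 6 8 16 15 12)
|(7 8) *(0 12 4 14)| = 4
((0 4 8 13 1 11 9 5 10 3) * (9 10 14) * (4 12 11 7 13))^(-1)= (0 3 10 11 12)(1 13 7)(4 8)(5 9 14)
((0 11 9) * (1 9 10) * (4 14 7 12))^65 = ((0 11 10 1 9)(4 14 7 12))^65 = (4 14 7 12)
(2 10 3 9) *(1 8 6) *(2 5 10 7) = (1 8 6)(2 7)(3 9 5 10) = [0, 8, 7, 9, 4, 10, 1, 2, 6, 5, 3]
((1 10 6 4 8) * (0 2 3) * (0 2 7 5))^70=(10)(0 7 5)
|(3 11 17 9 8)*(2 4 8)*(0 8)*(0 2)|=|(0 8 3 11 17 9)(2 4)|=6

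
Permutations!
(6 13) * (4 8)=[0, 1, 2, 3, 8, 5, 13, 7, 4, 9, 10, 11, 12, 6]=(4 8)(6 13)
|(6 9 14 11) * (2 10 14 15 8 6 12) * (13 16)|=|(2 10 14 11 12)(6 9 15 8)(13 16)|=20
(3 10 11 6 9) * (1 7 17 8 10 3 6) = (1 7 17 8 10 11)(6 9) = [0, 7, 2, 3, 4, 5, 9, 17, 10, 6, 11, 1, 12, 13, 14, 15, 16, 8]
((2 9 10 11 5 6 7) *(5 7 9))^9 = (2 6 10 7 5 9 11) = ((2 5 6 9 10 11 7))^9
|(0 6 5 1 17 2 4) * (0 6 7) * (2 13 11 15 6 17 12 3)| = 22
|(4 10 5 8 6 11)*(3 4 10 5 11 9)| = 6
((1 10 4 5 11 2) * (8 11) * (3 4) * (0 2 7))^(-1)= (0 7 11 8 5 4 3 10 1 2)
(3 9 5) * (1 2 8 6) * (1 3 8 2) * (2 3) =(2 3 9 5 8 6) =[0, 1, 3, 9, 4, 8, 2, 7, 6, 5]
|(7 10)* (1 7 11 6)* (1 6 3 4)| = |(1 7 10 11 3 4)| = 6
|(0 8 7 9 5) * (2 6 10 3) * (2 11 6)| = 20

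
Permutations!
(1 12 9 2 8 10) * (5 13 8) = (1 12 9 2 5 13 8 10) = [0, 12, 5, 3, 4, 13, 6, 7, 10, 2, 1, 11, 9, 8]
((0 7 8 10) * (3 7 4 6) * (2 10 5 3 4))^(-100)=(0 10 2)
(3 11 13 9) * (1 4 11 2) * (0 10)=(0 10)(1 4 11 13 9 3 2)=[10, 4, 1, 2, 11, 5, 6, 7, 8, 3, 0, 13, 12, 9]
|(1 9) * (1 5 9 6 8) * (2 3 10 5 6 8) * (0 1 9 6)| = 20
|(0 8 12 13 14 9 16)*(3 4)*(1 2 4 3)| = 21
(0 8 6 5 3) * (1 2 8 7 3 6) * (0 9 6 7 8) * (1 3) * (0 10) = (0 8 3 9 6 5 7 1 2 10) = [8, 2, 10, 9, 4, 7, 5, 1, 3, 6, 0]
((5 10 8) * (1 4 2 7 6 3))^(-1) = ((1 4 2 7 6 3)(5 10 8))^(-1) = (1 3 6 7 2 4)(5 8 10)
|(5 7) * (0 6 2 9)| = |(0 6 2 9)(5 7)| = 4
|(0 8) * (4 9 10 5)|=4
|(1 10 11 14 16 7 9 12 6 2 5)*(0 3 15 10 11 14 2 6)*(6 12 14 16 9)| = 8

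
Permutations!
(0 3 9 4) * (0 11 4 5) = (0 3 9 5)(4 11) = [3, 1, 2, 9, 11, 0, 6, 7, 8, 5, 10, 4]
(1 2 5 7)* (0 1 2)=(0 1)(2 5 7)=[1, 0, 5, 3, 4, 7, 6, 2]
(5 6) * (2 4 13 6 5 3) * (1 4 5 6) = (1 4 13)(2 5 6 3) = [0, 4, 5, 2, 13, 6, 3, 7, 8, 9, 10, 11, 12, 1]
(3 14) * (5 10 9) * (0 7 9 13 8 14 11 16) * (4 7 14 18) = (0 14 3 11 16)(4 7 9 5 10 13 8 18) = [14, 1, 2, 11, 7, 10, 6, 9, 18, 5, 13, 16, 12, 8, 3, 15, 0, 17, 4]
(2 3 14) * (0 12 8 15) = (0 12 8 15)(2 3 14) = [12, 1, 3, 14, 4, 5, 6, 7, 15, 9, 10, 11, 8, 13, 2, 0]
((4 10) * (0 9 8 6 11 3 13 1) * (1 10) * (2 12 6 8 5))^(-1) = ((0 9 5 2 12 6 11 3 13 10 4 1))^(-1) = (0 1 4 10 13 3 11 6 12 2 5 9)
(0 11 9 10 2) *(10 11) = [10, 1, 0, 3, 4, 5, 6, 7, 8, 11, 2, 9] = (0 10 2)(9 11)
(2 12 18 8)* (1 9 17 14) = [0, 9, 12, 3, 4, 5, 6, 7, 2, 17, 10, 11, 18, 13, 1, 15, 16, 14, 8] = (1 9 17 14)(2 12 18 8)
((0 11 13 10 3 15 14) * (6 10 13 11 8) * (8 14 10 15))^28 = ((0 14)(3 8 6 15 10))^28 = (3 15 8 10 6)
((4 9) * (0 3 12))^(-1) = ((0 3 12)(4 9))^(-1) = (0 12 3)(4 9)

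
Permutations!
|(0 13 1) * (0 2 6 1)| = |(0 13)(1 2 6)| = 6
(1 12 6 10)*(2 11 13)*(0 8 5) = (0 8 5)(1 12 6 10)(2 11 13) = [8, 12, 11, 3, 4, 0, 10, 7, 5, 9, 1, 13, 6, 2]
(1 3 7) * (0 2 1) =(0 2 1 3 7) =[2, 3, 1, 7, 4, 5, 6, 0]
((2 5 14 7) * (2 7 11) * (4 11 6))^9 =((2 5 14 6 4 11))^9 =(2 6)(4 5)(11 14)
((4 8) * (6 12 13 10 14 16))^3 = ((4 8)(6 12 13 10 14 16))^3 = (4 8)(6 10)(12 14)(13 16)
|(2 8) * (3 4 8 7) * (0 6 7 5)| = 8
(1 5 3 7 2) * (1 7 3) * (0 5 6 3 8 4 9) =(0 5 1 6 3 8 4 9)(2 7) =[5, 6, 7, 8, 9, 1, 3, 2, 4, 0]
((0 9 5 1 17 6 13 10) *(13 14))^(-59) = ((0 9 5 1 17 6 14 13 10))^(-59) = (0 17 10 1 13 5 14 9 6)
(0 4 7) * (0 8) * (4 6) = (0 6 4 7 8) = [6, 1, 2, 3, 7, 5, 4, 8, 0]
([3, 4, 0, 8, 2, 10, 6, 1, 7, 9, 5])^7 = [0, 1, 2, 3, 4, 10, 6, 7, 8, 9, 5]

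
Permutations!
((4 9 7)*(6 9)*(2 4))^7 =((2 4 6 9 7))^7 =(2 6 7 4 9)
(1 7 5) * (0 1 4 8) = (0 1 7 5 4 8) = [1, 7, 2, 3, 8, 4, 6, 5, 0]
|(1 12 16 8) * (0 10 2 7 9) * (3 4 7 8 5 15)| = 13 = |(0 10 2 8 1 12 16 5 15 3 4 7 9)|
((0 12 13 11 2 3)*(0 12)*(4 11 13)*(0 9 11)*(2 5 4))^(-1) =((13)(0 9 11 5 4)(2 3 12))^(-1) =(13)(0 4 5 11 9)(2 12 3)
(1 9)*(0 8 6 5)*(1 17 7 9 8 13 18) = (0 13 18 1 8 6 5)(7 9 17) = [13, 8, 2, 3, 4, 0, 5, 9, 6, 17, 10, 11, 12, 18, 14, 15, 16, 7, 1]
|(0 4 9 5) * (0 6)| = 5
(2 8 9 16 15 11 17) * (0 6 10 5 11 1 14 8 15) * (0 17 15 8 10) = (0 6)(1 14 10 5 11 15)(2 8 9 16 17) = [6, 14, 8, 3, 4, 11, 0, 7, 9, 16, 5, 15, 12, 13, 10, 1, 17, 2]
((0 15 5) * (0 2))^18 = (0 5)(2 15)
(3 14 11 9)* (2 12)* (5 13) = (2 12)(3 14 11 9)(5 13) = [0, 1, 12, 14, 4, 13, 6, 7, 8, 3, 10, 9, 2, 5, 11]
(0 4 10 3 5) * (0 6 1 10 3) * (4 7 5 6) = (0 7 5 4 3 6 1 10) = [7, 10, 2, 6, 3, 4, 1, 5, 8, 9, 0]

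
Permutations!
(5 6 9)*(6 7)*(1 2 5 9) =(9)(1 2 5 7 6) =[0, 2, 5, 3, 4, 7, 1, 6, 8, 9]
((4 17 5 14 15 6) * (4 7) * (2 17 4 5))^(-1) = (2 17)(5 7 6 15 14)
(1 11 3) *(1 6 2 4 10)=(1 11 3 6 2 4 10)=[0, 11, 4, 6, 10, 5, 2, 7, 8, 9, 1, 3]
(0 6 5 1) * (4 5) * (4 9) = (0 6 9 4 5 1) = [6, 0, 2, 3, 5, 1, 9, 7, 8, 4]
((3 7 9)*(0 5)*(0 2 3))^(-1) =(0 9 7 3 2 5)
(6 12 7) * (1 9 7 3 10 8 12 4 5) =(1 9 7 6 4 5)(3 10 8 12) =[0, 9, 2, 10, 5, 1, 4, 6, 12, 7, 8, 11, 3]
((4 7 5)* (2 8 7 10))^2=(2 7 4)(5 10 8)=((2 8 7 5 4 10))^2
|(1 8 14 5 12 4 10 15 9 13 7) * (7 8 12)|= |(1 12 4 10 15 9 13 8 14 5 7)|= 11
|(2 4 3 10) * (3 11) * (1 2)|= 6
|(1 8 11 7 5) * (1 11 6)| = 3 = |(1 8 6)(5 11 7)|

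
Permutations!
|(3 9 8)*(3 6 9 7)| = |(3 7)(6 9 8)| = 6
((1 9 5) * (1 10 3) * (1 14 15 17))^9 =((1 9 5 10 3 14 15 17))^9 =(1 9 5 10 3 14 15 17)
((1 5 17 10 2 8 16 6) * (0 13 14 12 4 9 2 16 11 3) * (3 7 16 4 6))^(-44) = ((0 13 14 12 6 1 5 17 10 4 9 2 8 11 7 16 3))^(-44) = (0 17 7 6 2 13 10 16 1 8 14 4 3 5 11 12 9)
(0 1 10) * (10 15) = (0 1 15 10) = [1, 15, 2, 3, 4, 5, 6, 7, 8, 9, 0, 11, 12, 13, 14, 10]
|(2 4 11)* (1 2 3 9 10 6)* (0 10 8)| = 10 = |(0 10 6 1 2 4 11 3 9 8)|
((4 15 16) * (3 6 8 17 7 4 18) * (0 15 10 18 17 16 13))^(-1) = (0 13 15)(3 18 10 4 7 17 16 8 6)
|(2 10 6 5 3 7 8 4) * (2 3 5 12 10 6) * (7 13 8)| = |(2 6 12 10)(3 13 8 4)| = 4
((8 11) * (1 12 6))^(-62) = (1 12 6) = ((1 12 6)(8 11))^(-62)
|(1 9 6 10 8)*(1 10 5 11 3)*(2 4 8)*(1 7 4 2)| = 10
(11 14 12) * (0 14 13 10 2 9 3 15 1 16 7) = (0 14 12 11 13 10 2 9 3 15 1 16 7) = [14, 16, 9, 15, 4, 5, 6, 0, 8, 3, 2, 13, 11, 10, 12, 1, 7]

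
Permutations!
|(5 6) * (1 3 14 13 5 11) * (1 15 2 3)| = 8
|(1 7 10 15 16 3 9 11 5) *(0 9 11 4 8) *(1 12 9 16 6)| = 45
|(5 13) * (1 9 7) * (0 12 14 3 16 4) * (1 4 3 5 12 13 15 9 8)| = |(0 13 12 14 5 15 9 7 4)(1 8)(3 16)| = 18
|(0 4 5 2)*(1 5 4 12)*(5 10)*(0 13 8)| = 8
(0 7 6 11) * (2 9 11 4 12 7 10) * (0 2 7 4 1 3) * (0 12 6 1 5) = (0 10 7 1 3 12 4 6 5)(2 9 11) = [10, 3, 9, 12, 6, 0, 5, 1, 8, 11, 7, 2, 4]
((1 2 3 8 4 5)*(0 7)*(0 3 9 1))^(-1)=((0 7 3 8 4 5)(1 2 9))^(-1)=(0 5 4 8 3 7)(1 9 2)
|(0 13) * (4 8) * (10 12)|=2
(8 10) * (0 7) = (0 7)(8 10) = [7, 1, 2, 3, 4, 5, 6, 0, 10, 9, 8]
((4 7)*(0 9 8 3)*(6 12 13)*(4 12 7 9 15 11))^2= ((0 15 11 4 9 8 3)(6 7 12 13))^2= (0 11 9 3 15 4 8)(6 12)(7 13)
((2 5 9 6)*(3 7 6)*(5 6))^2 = (3 5)(7 9) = ((2 6)(3 7 5 9))^2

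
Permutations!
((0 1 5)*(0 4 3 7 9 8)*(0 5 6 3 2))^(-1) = ((0 1 6 3 7 9 8 5 4 2))^(-1) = (0 2 4 5 8 9 7 3 6 1)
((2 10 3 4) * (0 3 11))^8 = ((0 3 4 2 10 11))^8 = (0 4 10)(2 11 3)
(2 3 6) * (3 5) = [0, 1, 5, 6, 4, 3, 2] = (2 5 3 6)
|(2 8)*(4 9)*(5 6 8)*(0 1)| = 4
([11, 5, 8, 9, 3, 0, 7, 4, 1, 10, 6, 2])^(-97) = [5, 8, 11, 4, 7, 1, 10, 6, 2, 3, 9, 0]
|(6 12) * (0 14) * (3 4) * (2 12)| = |(0 14)(2 12 6)(3 4)| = 6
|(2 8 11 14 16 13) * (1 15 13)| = |(1 15 13 2 8 11 14 16)| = 8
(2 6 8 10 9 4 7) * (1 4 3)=(1 4 7 2 6 8 10 9 3)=[0, 4, 6, 1, 7, 5, 8, 2, 10, 3, 9]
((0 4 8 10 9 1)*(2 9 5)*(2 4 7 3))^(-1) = (0 1 9 2 3 7)(4 5 10 8)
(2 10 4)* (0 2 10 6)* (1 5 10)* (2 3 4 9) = (0 3 4 1 5 10 9 2 6) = [3, 5, 6, 4, 1, 10, 0, 7, 8, 2, 9]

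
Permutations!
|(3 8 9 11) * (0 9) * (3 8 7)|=4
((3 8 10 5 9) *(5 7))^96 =((3 8 10 7 5 9))^96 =(10)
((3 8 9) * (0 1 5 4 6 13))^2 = (0 5 6)(1 4 13)(3 9 8)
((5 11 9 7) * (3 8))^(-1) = ((3 8)(5 11 9 7))^(-1) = (3 8)(5 7 9 11)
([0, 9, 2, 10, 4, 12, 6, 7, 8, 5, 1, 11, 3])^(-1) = [0, 10, 2, 12, 4, 9, 6, 7, 8, 1, 3, 11, 5]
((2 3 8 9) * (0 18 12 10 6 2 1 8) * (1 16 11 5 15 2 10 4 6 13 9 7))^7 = ((0 18 12 4 6 10 13 9 16 11 5 15 2 3)(1 8 7))^7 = (0 9)(1 8 7)(2 10)(3 13)(4 5)(6 15)(11 12)(16 18)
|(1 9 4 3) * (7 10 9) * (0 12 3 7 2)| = 20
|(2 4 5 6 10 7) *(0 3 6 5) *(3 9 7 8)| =20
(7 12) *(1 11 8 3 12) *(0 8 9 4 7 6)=[8, 11, 2, 12, 7, 5, 0, 1, 3, 4, 10, 9, 6]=(0 8 3 12 6)(1 11 9 4 7)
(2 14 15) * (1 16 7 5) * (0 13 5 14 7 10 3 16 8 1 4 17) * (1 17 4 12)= (0 13 5 12 1 8 17)(2 7 14 15)(3 16 10)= [13, 8, 7, 16, 4, 12, 6, 14, 17, 9, 3, 11, 1, 5, 15, 2, 10, 0]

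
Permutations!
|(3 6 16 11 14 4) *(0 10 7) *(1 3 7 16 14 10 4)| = |(0 4 7)(1 3 6 14)(10 16 11)| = 12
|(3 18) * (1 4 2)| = |(1 4 2)(3 18)| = 6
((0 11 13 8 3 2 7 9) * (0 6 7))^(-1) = (0 2 3 8 13 11)(6 9 7)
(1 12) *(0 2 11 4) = [2, 12, 11, 3, 0, 5, 6, 7, 8, 9, 10, 4, 1] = (0 2 11 4)(1 12)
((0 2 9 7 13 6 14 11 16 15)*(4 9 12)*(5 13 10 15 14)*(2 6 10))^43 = ((0 6 5 13 10 15)(2 12 4 9 7)(11 16 14))^43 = (0 6 5 13 10 15)(2 9 12 7 4)(11 16 14)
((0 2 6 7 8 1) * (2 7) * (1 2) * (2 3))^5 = ((0 7 8 3 2 6 1))^5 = (0 6 3 7 1 2 8)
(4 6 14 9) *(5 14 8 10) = (4 6 8 10 5 14 9) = [0, 1, 2, 3, 6, 14, 8, 7, 10, 4, 5, 11, 12, 13, 9]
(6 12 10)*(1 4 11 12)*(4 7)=(1 7 4 11 12 10 6)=[0, 7, 2, 3, 11, 5, 1, 4, 8, 9, 6, 12, 10]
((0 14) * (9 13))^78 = ((0 14)(9 13))^78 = (14)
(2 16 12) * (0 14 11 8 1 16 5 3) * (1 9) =[14, 16, 5, 0, 4, 3, 6, 7, 9, 1, 10, 8, 2, 13, 11, 15, 12] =(0 14 11 8 9 1 16 12 2 5 3)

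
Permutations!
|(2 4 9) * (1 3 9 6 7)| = 7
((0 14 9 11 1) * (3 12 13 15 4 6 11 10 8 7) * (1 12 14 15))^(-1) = ((0 15 4 6 11 12 13 1)(3 14 9 10 8 7))^(-1) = (0 1 13 12 11 6 4 15)(3 7 8 10 9 14)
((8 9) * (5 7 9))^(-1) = (5 8 9 7)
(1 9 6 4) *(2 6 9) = [0, 2, 6, 3, 1, 5, 4, 7, 8, 9] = (9)(1 2 6 4)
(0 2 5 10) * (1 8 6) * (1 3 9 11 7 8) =[2, 1, 5, 9, 4, 10, 3, 8, 6, 11, 0, 7] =(0 2 5 10)(3 9 11 7 8 6)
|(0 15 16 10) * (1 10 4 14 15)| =12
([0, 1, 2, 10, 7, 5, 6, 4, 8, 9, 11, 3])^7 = [0, 1, 2, 10, 7, 5, 6, 4, 8, 9, 11, 3]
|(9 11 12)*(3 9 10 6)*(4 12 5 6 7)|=20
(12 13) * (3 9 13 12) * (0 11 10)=[11, 1, 2, 9, 4, 5, 6, 7, 8, 13, 0, 10, 12, 3]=(0 11 10)(3 9 13)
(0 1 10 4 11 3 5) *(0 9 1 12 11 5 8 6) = (0 12 11 3 8 6)(1 10 4 5 9) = [12, 10, 2, 8, 5, 9, 0, 7, 6, 1, 4, 3, 11]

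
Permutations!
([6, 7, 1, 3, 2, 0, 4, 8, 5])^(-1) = (0 5 8 7 1 2 4 6)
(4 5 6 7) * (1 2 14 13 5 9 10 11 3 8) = [0, 2, 14, 8, 9, 6, 7, 4, 1, 10, 11, 3, 12, 5, 13] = (1 2 14 13 5 6 7 4 9 10 11 3 8)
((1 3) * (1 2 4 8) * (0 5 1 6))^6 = ((0 5 1 3 2 4 8 6))^6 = (0 8 2 1)(3 5 6 4)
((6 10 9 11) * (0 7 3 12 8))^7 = (0 3 8 7 12)(6 11 9 10)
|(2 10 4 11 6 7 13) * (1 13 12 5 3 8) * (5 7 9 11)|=|(1 13 2 10 4 5 3 8)(6 9 11)(7 12)|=24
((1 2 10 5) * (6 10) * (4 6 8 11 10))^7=(1 2 8 11 10 5)(4 6)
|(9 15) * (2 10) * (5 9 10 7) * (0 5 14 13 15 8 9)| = |(0 5)(2 7 14 13 15 10)(8 9)| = 6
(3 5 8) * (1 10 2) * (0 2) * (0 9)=(0 2 1 10 9)(3 5 8)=[2, 10, 1, 5, 4, 8, 6, 7, 3, 0, 9]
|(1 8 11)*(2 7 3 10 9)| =|(1 8 11)(2 7 3 10 9)| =15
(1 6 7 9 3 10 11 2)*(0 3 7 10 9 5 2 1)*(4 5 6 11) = (0 3 9 7 6 10 4 5 2)(1 11) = [3, 11, 0, 9, 5, 2, 10, 6, 8, 7, 4, 1]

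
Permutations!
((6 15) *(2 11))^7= (2 11)(6 15)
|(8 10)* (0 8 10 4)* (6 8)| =|(10)(0 6 8 4)| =4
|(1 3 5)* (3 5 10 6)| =|(1 5)(3 10 6)| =6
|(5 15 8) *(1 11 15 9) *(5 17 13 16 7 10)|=11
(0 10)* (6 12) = [10, 1, 2, 3, 4, 5, 12, 7, 8, 9, 0, 11, 6] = (0 10)(6 12)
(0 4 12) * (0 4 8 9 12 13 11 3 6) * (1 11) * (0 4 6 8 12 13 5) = (0 12 6 4 5)(1 11 3 8 9 13) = [12, 11, 2, 8, 5, 0, 4, 7, 9, 13, 10, 3, 6, 1]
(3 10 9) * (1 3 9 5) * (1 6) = [0, 3, 2, 10, 4, 6, 1, 7, 8, 9, 5] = (1 3 10 5 6)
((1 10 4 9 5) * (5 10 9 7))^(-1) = ((1 9 10 4 7 5))^(-1) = (1 5 7 4 10 9)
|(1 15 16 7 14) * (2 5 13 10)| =20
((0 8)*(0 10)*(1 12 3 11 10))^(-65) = ((0 8 1 12 3 11 10))^(-65) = (0 11 12 8 10 3 1)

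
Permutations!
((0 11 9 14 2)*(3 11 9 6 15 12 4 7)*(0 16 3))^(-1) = ((0 9 14 2 16 3 11 6 15 12 4 7))^(-1) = (0 7 4 12 15 6 11 3 16 2 14 9)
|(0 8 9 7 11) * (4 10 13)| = |(0 8 9 7 11)(4 10 13)| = 15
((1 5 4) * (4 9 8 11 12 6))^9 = (1 5 9 8 11 12 6 4) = ((1 5 9 8 11 12 6 4))^9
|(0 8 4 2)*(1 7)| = 4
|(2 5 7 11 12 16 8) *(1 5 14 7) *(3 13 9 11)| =10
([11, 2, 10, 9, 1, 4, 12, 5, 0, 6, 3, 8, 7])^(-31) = [8, 4, 1, 10, 5, 7, 9, 12, 11, 3, 2, 0, 6]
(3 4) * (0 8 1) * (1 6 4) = [8, 0, 2, 1, 3, 5, 4, 7, 6] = (0 8 6 4 3 1)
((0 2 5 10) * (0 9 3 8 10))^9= ((0 2 5)(3 8 10 9))^9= (3 8 10 9)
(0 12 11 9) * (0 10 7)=[12, 1, 2, 3, 4, 5, 6, 0, 8, 10, 7, 9, 11]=(0 12 11 9 10 7)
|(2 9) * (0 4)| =|(0 4)(2 9)| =2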